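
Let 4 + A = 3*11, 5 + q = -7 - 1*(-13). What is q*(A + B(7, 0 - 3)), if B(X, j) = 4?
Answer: 33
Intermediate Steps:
q = 1 (q = -5 + (-7 - 1*(-13)) = -5 + (-7 + 13) = -5 + 6 = 1)
A = 29 (A = -4 + 3*11 = -4 + 33 = 29)
q*(A + B(7, 0 - 3)) = 1*(29 + 4) = 1*33 = 33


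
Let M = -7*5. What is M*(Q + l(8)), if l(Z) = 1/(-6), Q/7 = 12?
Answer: -17605/6 ≈ -2934.2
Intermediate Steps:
Q = 84 (Q = 7*12 = 84)
l(Z) = -⅙
M = -35
M*(Q + l(8)) = -35*(84 - ⅙) = -35*503/6 = -17605/6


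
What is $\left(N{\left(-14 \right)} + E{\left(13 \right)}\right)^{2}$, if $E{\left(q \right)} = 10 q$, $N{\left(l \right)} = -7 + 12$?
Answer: $18225$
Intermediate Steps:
$N{\left(l \right)} = 5$
$\left(N{\left(-14 \right)} + E{\left(13 \right)}\right)^{2} = \left(5 + 10 \cdot 13\right)^{2} = \left(5 + 130\right)^{2} = 135^{2} = 18225$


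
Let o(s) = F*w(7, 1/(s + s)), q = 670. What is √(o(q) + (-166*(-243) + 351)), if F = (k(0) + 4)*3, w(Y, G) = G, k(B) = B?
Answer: √4566324030/335 ≈ 201.72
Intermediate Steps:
F = 12 (F = (0 + 4)*3 = 4*3 = 12)
o(s) = 6/s (o(s) = 12/(s + s) = 12/((2*s)) = 12*(1/(2*s)) = 6/s)
√(o(q) + (-166*(-243) + 351)) = √(6/670 + (-166*(-243) + 351)) = √(6*(1/670) + (40338 + 351)) = √(3/335 + 40689) = √(13630818/335) = √4566324030/335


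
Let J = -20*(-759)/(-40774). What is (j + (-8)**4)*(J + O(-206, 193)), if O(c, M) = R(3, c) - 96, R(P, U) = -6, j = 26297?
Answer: -63432136152/20387 ≈ -3.1114e+6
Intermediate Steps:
J = -7590/20387 (J = 15180*(-1/40774) = -7590/20387 ≈ -0.37230)
O(c, M) = -102 (O(c, M) = -6 - 96 = -102)
(j + (-8)**4)*(J + O(-206, 193)) = (26297 + (-8)**4)*(-7590/20387 - 102) = (26297 + 4096)*(-2087064/20387) = 30393*(-2087064/20387) = -63432136152/20387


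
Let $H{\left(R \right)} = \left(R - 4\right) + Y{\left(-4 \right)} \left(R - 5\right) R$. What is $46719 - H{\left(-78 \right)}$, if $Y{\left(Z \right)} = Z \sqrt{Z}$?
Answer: $46801 + 51792 i \approx 46801.0 + 51792.0 i$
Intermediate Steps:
$Y{\left(Z \right)} = Z^{\frac{3}{2}}$
$H{\left(R \right)} = -4 + R - 8 i R \left(-5 + R\right)$ ($H{\left(R \right)} = \left(R - 4\right) + \left(-4\right)^{\frac{3}{2}} \left(R - 5\right) R = \left(-4 + R\right) + - 8 i \left(-5 + R\right) R = \left(-4 + R\right) - 8 i R \left(-5 + R\right) = -4 + R - 8 i R \left(-5 + R\right)$)
$46719 - H{\left(-78 \right)} = 46719 - \left(-4 - 78 - 8 i \left(-78\right)^{2} + 40 i \left(-78\right)\right) = 46719 - \left(-4 - 78 - 8 i 6084 - 3120 i\right) = 46719 - \left(-4 - 78 - 48672 i - 3120 i\right) = 46719 - \left(-82 - 51792 i\right) = 46719 + \left(82 + 51792 i\right) = 46801 + 51792 i$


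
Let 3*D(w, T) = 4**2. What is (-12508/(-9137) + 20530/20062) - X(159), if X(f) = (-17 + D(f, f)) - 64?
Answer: 21463064228/274959741 ≈ 78.059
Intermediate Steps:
D(w, T) = 16/3 (D(w, T) = (1/3)*4**2 = (1/3)*16 = 16/3)
X(f) = -227/3 (X(f) = (-17 + 16/3) - 64 = -35/3 - 64 = -227/3)
(-12508/(-9137) + 20530/20062) - X(159) = (-12508/(-9137) + 20530/20062) - 1*(-227/3) = (-12508*(-1/9137) + 20530*(1/20062)) + 227/3 = (12508/9137 + 10265/10031) + 227/3 = 219259053/91653247 + 227/3 = 21463064228/274959741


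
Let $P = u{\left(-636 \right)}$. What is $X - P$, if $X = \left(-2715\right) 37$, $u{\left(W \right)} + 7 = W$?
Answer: $-99812$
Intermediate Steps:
$u{\left(W \right)} = -7 + W$
$X = -100455$
$P = -643$ ($P = -7 - 636 = -643$)
$X - P = -100455 - -643 = -100455 + 643 = -99812$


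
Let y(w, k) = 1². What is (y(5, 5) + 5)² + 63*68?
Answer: 4320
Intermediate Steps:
y(w, k) = 1
(y(5, 5) + 5)² + 63*68 = (1 + 5)² + 63*68 = 6² + 4284 = 36 + 4284 = 4320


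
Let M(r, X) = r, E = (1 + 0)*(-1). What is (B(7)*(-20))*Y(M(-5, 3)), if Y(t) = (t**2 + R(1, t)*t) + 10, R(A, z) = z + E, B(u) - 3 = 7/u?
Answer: -5200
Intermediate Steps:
E = -1 (E = 1*(-1) = -1)
B(u) = 3 + 7/u
R(A, z) = -1 + z (R(A, z) = z - 1 = -1 + z)
Y(t) = 10 + t**2 + t*(-1 + t) (Y(t) = (t**2 + (-1 + t)*t) + 10 = (t**2 + t*(-1 + t)) + 10 = 10 + t**2 + t*(-1 + t))
(B(7)*(-20))*Y(M(-5, 3)) = ((3 + 7/7)*(-20))*(10 - 1*(-5) + 2*(-5)**2) = ((3 + 7*(1/7))*(-20))*(10 + 5 + 2*25) = ((3 + 1)*(-20))*(10 + 5 + 50) = (4*(-20))*65 = -80*65 = -5200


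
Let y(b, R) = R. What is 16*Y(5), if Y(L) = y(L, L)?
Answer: 80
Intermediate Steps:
Y(L) = L
16*Y(5) = 16*5 = 80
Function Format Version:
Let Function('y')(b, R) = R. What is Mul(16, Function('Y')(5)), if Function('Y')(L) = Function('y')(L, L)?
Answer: 80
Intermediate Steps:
Function('Y')(L) = L
Mul(16, Function('Y')(5)) = Mul(16, 5) = 80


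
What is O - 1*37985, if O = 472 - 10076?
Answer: -47589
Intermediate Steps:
O = -9604
O - 1*37985 = -9604 - 1*37985 = -9604 - 37985 = -47589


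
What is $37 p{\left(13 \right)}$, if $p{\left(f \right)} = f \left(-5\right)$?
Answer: $-2405$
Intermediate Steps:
$p{\left(f \right)} = - 5 f$
$37 p{\left(13 \right)} = 37 \left(\left(-5\right) 13\right) = 37 \left(-65\right) = -2405$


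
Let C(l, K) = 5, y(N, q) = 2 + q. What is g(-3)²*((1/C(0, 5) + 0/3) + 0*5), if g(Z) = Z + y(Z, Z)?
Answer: 16/5 ≈ 3.2000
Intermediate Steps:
g(Z) = 2 + 2*Z (g(Z) = Z + (2 + Z) = 2 + 2*Z)
g(-3)²*((1/C(0, 5) + 0/3) + 0*5) = (2 + 2*(-3))²*((1/5 + 0/3) + 0*5) = (2 - 6)²*((1*(⅕) + 0*(⅓)) + 0) = (-4)²*((⅕ + 0) + 0) = 16*(⅕ + 0) = 16*(⅕) = 16/5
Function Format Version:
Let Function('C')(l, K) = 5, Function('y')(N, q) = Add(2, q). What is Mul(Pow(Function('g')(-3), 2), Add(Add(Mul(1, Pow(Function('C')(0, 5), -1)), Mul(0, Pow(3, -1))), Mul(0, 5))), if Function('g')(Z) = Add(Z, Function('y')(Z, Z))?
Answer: Rational(16, 5) ≈ 3.2000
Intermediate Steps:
Function('g')(Z) = Add(2, Mul(2, Z)) (Function('g')(Z) = Add(Z, Add(2, Z)) = Add(2, Mul(2, Z)))
Mul(Pow(Function('g')(-3), 2), Add(Add(Mul(1, Pow(Function('C')(0, 5), -1)), Mul(0, Pow(3, -1))), Mul(0, 5))) = Mul(Pow(Add(2, Mul(2, -3)), 2), Add(Add(Mul(1, Pow(5, -1)), Mul(0, Pow(3, -1))), Mul(0, 5))) = Mul(Pow(Add(2, -6), 2), Add(Add(Mul(1, Rational(1, 5)), Mul(0, Rational(1, 3))), 0)) = Mul(Pow(-4, 2), Add(Add(Rational(1, 5), 0), 0)) = Mul(16, Add(Rational(1, 5), 0)) = Mul(16, Rational(1, 5)) = Rational(16, 5)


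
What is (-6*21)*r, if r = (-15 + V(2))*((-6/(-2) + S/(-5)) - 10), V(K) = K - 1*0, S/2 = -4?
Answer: -44226/5 ≈ -8845.2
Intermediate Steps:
S = -8 (S = 2*(-4) = -8)
V(K) = K (V(K) = K + 0 = K)
r = 351/5 (r = (-15 + 2)*((-6/(-2) - 8/(-5)) - 10) = -13*((-6*(-½) - 8*(-⅕)) - 10) = -13*((3 + 8/5) - 10) = -13*(23/5 - 10) = -13*(-27/5) = 351/5 ≈ 70.200)
(-6*21)*r = -6*21*(351/5) = -126*351/5 = -44226/5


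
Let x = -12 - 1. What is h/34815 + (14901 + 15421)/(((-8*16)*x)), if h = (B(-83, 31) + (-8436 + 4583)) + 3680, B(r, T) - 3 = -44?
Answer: 527652167/28966080 ≈ 18.216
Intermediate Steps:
B(r, T) = -41 (B(r, T) = 3 - 44 = -41)
x = -13
h = -214 (h = (-41 + (-8436 + 4583)) + 3680 = (-41 - 3853) + 3680 = -3894 + 3680 = -214)
h/34815 + (14901 + 15421)/(((-8*16)*x)) = -214/34815 + (14901 + 15421)/((-8*16*(-13))) = -214*1/34815 + 30322/((-128*(-13))) = -214/34815 + 30322/1664 = -214/34815 + 30322*(1/1664) = -214/34815 + 15161/832 = 527652167/28966080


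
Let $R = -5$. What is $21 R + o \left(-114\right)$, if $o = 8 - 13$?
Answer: $465$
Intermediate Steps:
$o = -5$ ($o = 8 - 13 = -5$)
$21 R + o \left(-114\right) = 21 \left(-5\right) - -570 = -105 + 570 = 465$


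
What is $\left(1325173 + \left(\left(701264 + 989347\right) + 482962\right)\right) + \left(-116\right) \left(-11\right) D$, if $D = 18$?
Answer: $3521714$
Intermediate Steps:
$\left(1325173 + \left(\left(701264 + 989347\right) + 482962\right)\right) + \left(-116\right) \left(-11\right) D = \left(1325173 + \left(\left(701264 + 989347\right) + 482962\right)\right) + \left(-116\right) \left(-11\right) 18 = \left(1325173 + \left(1690611 + 482962\right)\right) + 1276 \cdot 18 = \left(1325173 + 2173573\right) + 22968 = 3498746 + 22968 = 3521714$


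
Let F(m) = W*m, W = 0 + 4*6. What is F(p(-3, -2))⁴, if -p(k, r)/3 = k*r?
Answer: 34828517376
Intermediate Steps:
W = 24 (W = 0 + 24 = 24)
p(k, r) = -3*k*r
F(m) = 24*m
F(p(-3, -2))⁴ = (24*(-3*(-3)*(-2)))⁴ = (24*(-18))⁴ = (-432)⁴ = 34828517376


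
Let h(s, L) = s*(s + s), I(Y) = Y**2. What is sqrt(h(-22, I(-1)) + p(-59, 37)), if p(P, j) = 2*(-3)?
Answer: sqrt(962) ≈ 31.016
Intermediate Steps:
p(P, j) = -6
h(s, L) = 2*s**2 (h(s, L) = s*(2*s) = 2*s**2)
sqrt(h(-22, I(-1)) + p(-59, 37)) = sqrt(2*(-22)**2 - 6) = sqrt(2*484 - 6) = sqrt(968 - 6) = sqrt(962)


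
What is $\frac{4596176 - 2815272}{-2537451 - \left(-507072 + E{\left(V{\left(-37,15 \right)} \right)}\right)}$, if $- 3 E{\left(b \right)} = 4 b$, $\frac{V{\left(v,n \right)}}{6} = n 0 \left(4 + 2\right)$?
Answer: $- \frac{1780904}{2030379} \approx -0.87713$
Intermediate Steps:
$V{\left(v,n \right)} = 0$ ($V{\left(v,n \right)} = 6 n 0 \left(4 + 2\right) = 6 \cdot 0 \cdot 6 = 6 \cdot 0 = 0$)
$E{\left(b \right)} = - \frac{4 b}{3}$
$\frac{4596176 - 2815272}{-2537451 - \left(-507072 + E{\left(V{\left(-37,15 \right)} \right)}\right)} = \frac{4596176 - 2815272}{-2537451 + \left(507072 - \left(- \frac{4}{3}\right) 0\right)} = \frac{1780904}{-2537451 + \left(507072 - 0\right)} = \frac{1780904}{-2537451 + \left(507072 + 0\right)} = \frac{1780904}{-2537451 + 507072} = \frac{1780904}{-2030379} = 1780904 \left(- \frac{1}{2030379}\right) = - \frac{1780904}{2030379}$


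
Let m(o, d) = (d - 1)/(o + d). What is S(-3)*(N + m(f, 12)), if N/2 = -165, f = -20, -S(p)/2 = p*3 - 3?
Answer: -7953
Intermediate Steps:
S(p) = 6 - 6*p (S(p) = -2*(p*3 - 3) = -2*(3*p - 3) = -2*(-3 + 3*p) = 6 - 6*p)
m(o, d) = (-1 + d)/(d + o)
N = -330 (N = 2*(-165) = -330)
S(-3)*(N + m(f, 12)) = (6 - 6*(-3))*(-330 + (-1 + 12)/(12 - 20)) = (6 + 18)*(-330 + 11/(-8)) = 24*(-330 - 1/8*11) = 24*(-330 - 11/8) = 24*(-2651/8) = -7953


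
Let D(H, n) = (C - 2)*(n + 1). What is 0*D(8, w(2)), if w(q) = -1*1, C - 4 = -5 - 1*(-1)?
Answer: 0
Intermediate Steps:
C = 0 (C = 4 + (-5 - 1*(-1)) = 4 + (-5 + 1) = 4 - 4 = 0)
w(q) = -1
D(H, n) = -2 - 2*n (D(H, n) = (0 - 2)*(n + 1) = -2*(1 + n) = -2 - 2*n)
0*D(8, w(2)) = 0*(-2 - 2*(-1)) = 0*(-2 + 2) = 0*0 = 0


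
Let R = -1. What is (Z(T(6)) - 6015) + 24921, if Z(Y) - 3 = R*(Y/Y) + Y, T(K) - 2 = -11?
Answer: 18899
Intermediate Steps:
T(K) = -9 (T(K) = 2 - 11 = -9)
Z(Y) = 2 + Y (Z(Y) = 3 + (-Y/Y + Y) = 3 + (-1*1 + Y) = 3 + (-1 + Y) = 2 + Y)
(Z(T(6)) - 6015) + 24921 = ((2 - 9) - 6015) + 24921 = (-7 - 6015) + 24921 = -6022 + 24921 = 18899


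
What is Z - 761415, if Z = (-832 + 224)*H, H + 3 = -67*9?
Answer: -392967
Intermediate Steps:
H = -606 (H = -3 - 67*9 = -3 - 603 = -606)
Z = 368448 (Z = (-832 + 224)*(-606) = -608*(-606) = 368448)
Z - 761415 = 368448 - 761415 = -392967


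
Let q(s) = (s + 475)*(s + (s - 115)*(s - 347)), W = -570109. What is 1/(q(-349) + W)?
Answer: 1/40076861 ≈ 2.4952e-8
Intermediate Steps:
q(s) = (475 + s)*(s + (-347 + s)*(-115 + s)) (q(s) = (475 + s)*(s + (-115 + s)*(-347 + s)) = (475 + s)*(s + (-347 + s)*(-115 + s)))
1/(q(-349) + W) = 1/((18954875 + (-349)³ - 179070*(-349) + 14*(-349)²) - 570109) = 1/((18954875 - 42508549 + 62495430 + 14*121801) - 570109) = 1/((18954875 - 42508549 + 62495430 + 1705214) - 570109) = 1/(40646970 - 570109) = 1/40076861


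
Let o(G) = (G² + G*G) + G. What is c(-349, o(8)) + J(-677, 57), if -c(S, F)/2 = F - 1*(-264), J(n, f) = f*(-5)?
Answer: -1085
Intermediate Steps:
J(n, f) = -5*f
o(G) = G + 2*G² (o(G) = (G² + G²) + G = 2*G² + G = G + 2*G²)
c(S, F) = -528 - 2*F (c(S, F) = -2*(F - 1*(-264)) = -2*(F + 264) = -2*(264 + F) = -528 - 2*F)
c(-349, o(8)) + J(-677, 57) = (-528 - 16*(1 + 2*8)) - 5*57 = (-528 - 16*(1 + 16)) - 285 = (-528 - 16*17) - 285 = (-528 - 2*136) - 285 = (-528 - 272) - 285 = -800 - 285 = -1085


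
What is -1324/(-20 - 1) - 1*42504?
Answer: -891260/21 ≈ -42441.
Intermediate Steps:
-1324/(-20 - 1) - 1*42504 = -1324/(-21) - 42504 = -1324*(-1/21) - 42504 = 1324/21 - 42504 = -891260/21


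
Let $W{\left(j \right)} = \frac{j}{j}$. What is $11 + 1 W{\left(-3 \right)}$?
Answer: $12$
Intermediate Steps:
$W{\left(j \right)} = 1$
$11 + 1 W{\left(-3 \right)} = 11 + 1 \cdot 1 = 11 + 1 = 12$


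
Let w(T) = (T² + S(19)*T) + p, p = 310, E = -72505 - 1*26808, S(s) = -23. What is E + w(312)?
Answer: -8835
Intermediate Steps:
E = -99313 (E = -72505 - 26808 = -99313)
w(T) = 310 + T² - 23*T (w(T) = (T² - 23*T) + 310 = 310 + T² - 23*T)
E + w(312) = -99313 + (310 + 312² - 23*312) = -99313 + (310 + 97344 - 7176) = -99313 + 90478 = -8835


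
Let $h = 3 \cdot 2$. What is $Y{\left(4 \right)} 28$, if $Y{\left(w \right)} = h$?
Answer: $168$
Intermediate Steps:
$h = 6$
$Y{\left(w \right)} = 6$
$Y{\left(4 \right)} 28 = 6 \cdot 28 = 168$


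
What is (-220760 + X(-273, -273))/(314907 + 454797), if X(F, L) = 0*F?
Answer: -27595/96213 ≈ -0.28681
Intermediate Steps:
X(F, L) = 0
(-220760 + X(-273, -273))/(314907 + 454797) = (-220760 + 0)/(314907 + 454797) = -220760/769704 = -220760*1/769704 = -27595/96213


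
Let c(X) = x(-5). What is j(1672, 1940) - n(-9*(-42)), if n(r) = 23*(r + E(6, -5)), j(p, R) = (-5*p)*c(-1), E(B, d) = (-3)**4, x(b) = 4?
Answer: -43997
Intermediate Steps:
c(X) = 4
E(B, d) = 81
j(p, R) = -20*p (j(p, R) = -5*p*4 = -20*p)
n(r) = 1863 + 23*r (n(r) = 23*(r + 81) = 23*(81 + r) = 1863 + 23*r)
j(1672, 1940) - n(-9*(-42)) = -20*1672 - (1863 + 23*(-9*(-42))) = -33440 - (1863 + 23*378) = -33440 - (1863 + 8694) = -33440 - 1*10557 = -33440 - 10557 = -43997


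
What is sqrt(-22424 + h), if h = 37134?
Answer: sqrt(14710) ≈ 121.28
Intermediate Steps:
sqrt(-22424 + h) = sqrt(-22424 + 37134) = sqrt(14710)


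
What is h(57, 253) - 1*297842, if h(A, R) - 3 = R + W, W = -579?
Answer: -298165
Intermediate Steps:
h(A, R) = -576 + R (h(A, R) = 3 + (R - 579) = 3 + (-579 + R) = -576 + R)
h(57, 253) - 1*297842 = (-576 + 253) - 1*297842 = -323 - 297842 = -298165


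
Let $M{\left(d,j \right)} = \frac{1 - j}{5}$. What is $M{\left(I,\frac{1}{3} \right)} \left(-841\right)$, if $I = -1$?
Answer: $- \frac{1682}{15} \approx -112.13$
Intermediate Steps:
$M{\left(d,j \right)} = \frac{1}{5} - \frac{j}{5}$ ($M{\left(d,j \right)} = \left(1 - j\right) \frac{1}{5} = \frac{1}{5} - \frac{j}{5}$)
$M{\left(I,\frac{1}{3} \right)} \left(-841\right) = \left(\frac{1}{5} - \frac{1}{5 \cdot 3}\right) \left(-841\right) = \left(\frac{1}{5} - \frac{1}{15}\right) \left(-841\right) = \frac{2}{15} \left(-841\right) = - \frac{1682}{15}$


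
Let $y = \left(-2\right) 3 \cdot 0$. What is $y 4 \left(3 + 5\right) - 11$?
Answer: $-11$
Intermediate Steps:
$y = 0$ ($y = \left(-6\right) 0 = 0$)
$y 4 \left(3 + 5\right) - 11 = 0 \cdot 4 \left(3 + 5\right) - 11 = 0 \cdot 4 \cdot 8 - 11 = 0 \cdot 32 - 11 = 0 - 11 = -11$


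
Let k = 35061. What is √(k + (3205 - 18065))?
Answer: √20201 ≈ 142.13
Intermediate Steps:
√(k + (3205 - 18065)) = √(35061 + (3205 - 18065)) = √(35061 - 14860) = √20201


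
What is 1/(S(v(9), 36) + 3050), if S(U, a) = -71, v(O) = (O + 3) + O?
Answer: 1/2979 ≈ 0.00033568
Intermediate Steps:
v(O) = 3 + 2*O (v(O) = (3 + O) + O = 3 + 2*O)
1/(S(v(9), 36) + 3050) = 1/(-71 + 3050) = 1/2979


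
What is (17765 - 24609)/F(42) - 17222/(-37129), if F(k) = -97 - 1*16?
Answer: 256056962/4195577 ≈ 61.030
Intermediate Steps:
F(k) = -113 (F(k) = -97 - 16 = -113)
(17765 - 24609)/F(42) - 17222/(-37129) = (17765 - 24609)/(-113) - 17222/(-37129) = -6844*(-1/113) - 17222*(-1/37129) = 6844/113 + 17222/37129 = 256056962/4195577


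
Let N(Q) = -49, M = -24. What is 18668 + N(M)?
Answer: 18619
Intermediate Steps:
18668 + N(M) = 18668 - 49 = 18619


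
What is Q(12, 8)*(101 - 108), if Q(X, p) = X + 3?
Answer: -105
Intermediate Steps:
Q(X, p) = 3 + X
Q(12, 8)*(101 - 108) = (3 + 12)*(101 - 108) = 15*(-7) = -105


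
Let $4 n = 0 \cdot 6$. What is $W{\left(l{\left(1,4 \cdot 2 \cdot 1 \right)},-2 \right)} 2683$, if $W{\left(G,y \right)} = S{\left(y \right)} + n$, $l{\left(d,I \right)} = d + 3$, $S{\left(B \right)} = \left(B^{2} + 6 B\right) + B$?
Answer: $-26830$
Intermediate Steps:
$S{\left(B \right)} = B^{2} + 7 B$
$l{\left(d,I \right)} = 3 + d$
$n = 0$ ($n = \frac{0 \cdot 6}{4} = \frac{1}{4} \cdot 0 = 0$)
$W{\left(G,y \right)} = y \left(7 + y\right)$ ($W{\left(G,y \right)} = y \left(7 + y\right) + 0 = y \left(7 + y\right)$)
$W{\left(l{\left(1,4 \cdot 2 \cdot 1 \right)},-2 \right)} 2683 = - 2 \left(7 - 2\right) 2683 = \left(-2\right) 5 \cdot 2683 = \left(-10\right) 2683 = -26830$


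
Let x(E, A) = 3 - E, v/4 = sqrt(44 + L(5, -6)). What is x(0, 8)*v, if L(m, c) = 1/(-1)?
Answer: 12*sqrt(43) ≈ 78.689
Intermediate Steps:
L(m, c) = -1
v = 4*sqrt(43) (v = 4*sqrt(44 - 1) = 4*sqrt(43) ≈ 26.230)
x(0, 8)*v = (3 - 1*0)*(4*sqrt(43)) = (3 + 0)*(4*sqrt(43)) = 3*(4*sqrt(43)) = 12*sqrt(43)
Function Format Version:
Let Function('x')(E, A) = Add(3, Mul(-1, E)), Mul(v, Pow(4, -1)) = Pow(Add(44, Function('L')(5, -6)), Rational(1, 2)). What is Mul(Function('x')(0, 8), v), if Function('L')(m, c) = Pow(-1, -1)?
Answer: Mul(12, Pow(43, Rational(1, 2))) ≈ 78.689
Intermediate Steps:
Function('L')(m, c) = -1
v = Mul(4, Pow(43, Rational(1, 2))) (v = Mul(4, Pow(Add(44, -1), Rational(1, 2))) = Mul(4, Pow(43, Rational(1, 2))) ≈ 26.230)
Mul(Function('x')(0, 8), v) = Mul(Add(3, Mul(-1, 0)), Mul(4, Pow(43, Rational(1, 2)))) = Mul(Add(3, 0), Mul(4, Pow(43, Rational(1, 2)))) = Mul(3, Mul(4, Pow(43, Rational(1, 2)))) = Mul(12, Pow(43, Rational(1, 2)))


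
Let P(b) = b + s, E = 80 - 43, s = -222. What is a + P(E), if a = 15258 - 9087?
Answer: 5986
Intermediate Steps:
E = 37
P(b) = -222 + b (P(b) = b - 222 = -222 + b)
a = 6171
a + P(E) = 6171 + (-222 + 37) = 6171 - 185 = 5986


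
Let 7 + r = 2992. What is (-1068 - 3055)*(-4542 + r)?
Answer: 6419511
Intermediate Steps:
r = 2985 (r = -7 + 2992 = 2985)
(-1068 - 3055)*(-4542 + r) = (-1068 - 3055)*(-4542 + 2985) = -4123*(-1557) = 6419511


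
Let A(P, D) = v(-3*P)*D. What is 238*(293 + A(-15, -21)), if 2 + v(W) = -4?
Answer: 99722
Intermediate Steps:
v(W) = -6 (v(W) = -2 - 4 = -6)
A(P, D) = -6*D
238*(293 + A(-15, -21)) = 238*(293 - 6*(-21)) = 238*(293 + 126) = 238*419 = 99722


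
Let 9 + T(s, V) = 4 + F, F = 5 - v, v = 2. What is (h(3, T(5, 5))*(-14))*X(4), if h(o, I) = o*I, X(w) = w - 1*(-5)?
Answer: 756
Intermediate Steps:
X(w) = 5 + w (X(w) = w + 5 = 5 + w)
F = 3 (F = 5 - 1*2 = 5 - 2 = 3)
T(s, V) = -2 (T(s, V) = -9 + (4 + 3) = -9 + 7 = -2)
h(o, I) = I*o
(h(3, T(5, 5))*(-14))*X(4) = (-2*3*(-14))*(5 + 4) = -6*(-14)*9 = 84*9 = 756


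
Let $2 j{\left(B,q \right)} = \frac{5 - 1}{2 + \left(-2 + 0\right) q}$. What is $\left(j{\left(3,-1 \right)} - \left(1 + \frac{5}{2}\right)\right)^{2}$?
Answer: $9$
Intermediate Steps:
$j{\left(B,q \right)} = \frac{2}{2 - 2 q}$ ($j{\left(B,q \right)} = \frac{\left(5 - 1\right) \frac{1}{2 + \left(-2 + 0\right) q}}{2} = \frac{4 \frac{1}{2 - 2 q}}{2} = \frac{2}{2 - 2 q}$)
$\left(j{\left(3,-1 \right)} - \left(1 + \frac{5}{2}\right)\right)^{2} = \left(- \frac{1}{-1 - 1} - \left(1 + \frac{5}{2}\right)\right)^{2} = \left(- \frac{1}{-2} - \frac{7}{2}\right)^{2} = \left(\left(-1\right) \left(- \frac{1}{2}\right) - \frac{7}{2}\right)^{2} = \left(\frac{1}{2} - \frac{7}{2}\right)^{2} = \left(-3\right)^{2} = 9$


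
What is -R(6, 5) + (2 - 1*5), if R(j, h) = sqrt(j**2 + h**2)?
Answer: -3 - sqrt(61) ≈ -10.810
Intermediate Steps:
R(j, h) = sqrt(h**2 + j**2)
-R(6, 5) + (2 - 1*5) = -sqrt(5**2 + 6**2) + (2 - 1*5) = -sqrt(25 + 36) + (2 - 5) = -sqrt(61) - 3 = -3 - sqrt(61)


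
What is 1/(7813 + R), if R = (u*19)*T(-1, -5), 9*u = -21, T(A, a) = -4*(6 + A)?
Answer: 3/26099 ≈ 0.00011495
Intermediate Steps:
T(A, a) = -24 - 4*A
u = -7/3 (u = (⅑)*(-21) = -7/3 ≈ -2.3333)
R = 2660/3 (R = (-7/3*19)*(-24 - 4*(-1)) = -133*(-24 + 4)/3 = -133/3*(-20) = 2660/3 ≈ 886.67)
1/(7813 + R) = 1/(7813 + 2660/3) = 1/(26099/3) = 3/26099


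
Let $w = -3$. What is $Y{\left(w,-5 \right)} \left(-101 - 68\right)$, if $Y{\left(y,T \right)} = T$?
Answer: $845$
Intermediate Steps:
$Y{\left(w,-5 \right)} \left(-101 - 68\right) = - 5 \left(-101 - 68\right) = \left(-5\right) \left(-169\right) = 845$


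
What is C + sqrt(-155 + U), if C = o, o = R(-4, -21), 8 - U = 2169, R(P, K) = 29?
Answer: 29 + 2*I*sqrt(579) ≈ 29.0 + 48.125*I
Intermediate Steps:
U = -2161 (U = 8 - 1*2169 = 8 - 2169 = -2161)
o = 29
C = 29
C + sqrt(-155 + U) = 29 + sqrt(-155 - 2161) = 29 + sqrt(-2316) = 29 + 2*I*sqrt(579)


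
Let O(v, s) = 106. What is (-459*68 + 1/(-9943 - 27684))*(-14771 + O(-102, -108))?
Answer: 17222780210125/37627 ≈ 4.5772e+8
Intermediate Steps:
(-459*68 + 1/(-9943 - 27684))*(-14771 + O(-102, -108)) = (-459*68 + 1/(-9943 - 27684))*(-14771 + 106) = (-31212 + 1/(-37627))*(-14665) = (-31212 - 1/37627)*(-14665) = -1174413925/37627*(-14665) = 17222780210125/37627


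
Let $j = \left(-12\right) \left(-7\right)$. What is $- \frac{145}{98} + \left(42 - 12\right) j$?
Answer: $\frac{246815}{98} \approx 2518.5$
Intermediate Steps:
$j = 84$
$- \frac{145}{98} + \left(42 - 12\right) j = - \frac{145}{98} + \left(42 - 12\right) 84 = \left(-145\right) \frac{1}{98} + 30 \cdot 84 = - \frac{145}{98} + 2520 = \frac{246815}{98}$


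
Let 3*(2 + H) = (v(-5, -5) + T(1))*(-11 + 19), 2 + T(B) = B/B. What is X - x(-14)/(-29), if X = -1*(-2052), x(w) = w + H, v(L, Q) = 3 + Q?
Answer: 59484/29 ≈ 2051.2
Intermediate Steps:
T(B) = -1 (T(B) = -2 + B/B = -2 + 1 = -1)
H = -10 (H = -2 + (((3 - 5) - 1)*(-11 + 19))/3 = -2 + ((-2 - 1)*8)/3 = -2 + (-3*8)/3 = -2 + (1/3)*(-24) = -2 - 8 = -10)
x(w) = -10 + w (x(w) = w - 10 = -10 + w)
X = 2052
X - x(-14)/(-29) = 2052 - (-10 - 14)/(-29) = 2052 - (-24)*(-1)/29 = 2052 - 1*24/29 = 2052 - 24/29 = 59484/29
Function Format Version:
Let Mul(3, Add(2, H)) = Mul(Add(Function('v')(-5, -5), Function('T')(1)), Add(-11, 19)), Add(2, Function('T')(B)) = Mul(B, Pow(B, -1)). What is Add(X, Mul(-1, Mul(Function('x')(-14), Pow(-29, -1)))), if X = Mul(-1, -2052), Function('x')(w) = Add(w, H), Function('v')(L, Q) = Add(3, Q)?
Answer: Rational(59484, 29) ≈ 2051.2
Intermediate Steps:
Function('T')(B) = -1 (Function('T')(B) = Add(-2, Mul(B, Pow(B, -1))) = Add(-2, 1) = -1)
H = -10 (H = Add(-2, Mul(Rational(1, 3), Mul(Add(Add(3, -5), -1), Add(-11, 19)))) = Add(-2, Mul(Rational(1, 3), Mul(Add(-2, -1), 8))) = Add(-2, Mul(Rational(1, 3), Mul(-3, 8))) = Add(-2, Mul(Rational(1, 3), -24)) = Add(-2, -8) = -10)
Function('x')(w) = Add(-10, w) (Function('x')(w) = Add(w, -10) = Add(-10, w))
X = 2052
Add(X, Mul(-1, Mul(Function('x')(-14), Pow(-29, -1)))) = Add(2052, Mul(-1, Mul(Add(-10, -14), Pow(-29, -1)))) = Add(2052, Mul(-1, Mul(-24, Rational(-1, 29)))) = Add(2052, Mul(-1, Rational(24, 29))) = Add(2052, Rational(-24, 29)) = Rational(59484, 29)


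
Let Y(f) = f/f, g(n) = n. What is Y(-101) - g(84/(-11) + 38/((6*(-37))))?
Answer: 10754/1221 ≈ 8.8075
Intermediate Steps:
Y(f) = 1
Y(-101) - g(84/(-11) + 38/((6*(-37)))) = 1 - (84/(-11) + 38/((6*(-37)))) = 1 - (84*(-1/11) + 38/(-222)) = 1 - (-84/11 + 38*(-1/222)) = 1 - (-84/11 - 19/111) = 1 - 1*(-9533/1221) = 1 + 9533/1221 = 10754/1221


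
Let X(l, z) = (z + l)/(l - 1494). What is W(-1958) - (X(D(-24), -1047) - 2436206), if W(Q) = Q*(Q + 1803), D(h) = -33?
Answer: 1394504904/509 ≈ 2.7397e+6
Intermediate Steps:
X(l, z) = (l + z)/(-1494 + l)
W(Q) = Q*(1803 + Q)
W(-1958) - (X(D(-24), -1047) - 2436206) = -1958*(1803 - 1958) - ((-33 - 1047)/(-1494 - 33) - 2436206) = -1958*(-155) - (-1080/(-1527) - 2436206) = 303490 - (-1/1527*(-1080) - 2436206) = 303490 - (360/509 - 2436206) = 303490 - 1*(-1240028494/509) = 303490 + 1240028494/509 = 1394504904/509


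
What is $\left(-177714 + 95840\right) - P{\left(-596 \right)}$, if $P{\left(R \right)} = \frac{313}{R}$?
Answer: $- \frac{48796591}{596} \approx -81874.0$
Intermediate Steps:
$\left(-177714 + 95840\right) - P{\left(-596 \right)} = \left(-177714 + 95840\right) - \frac{313}{-596} = -81874 - 313 \left(- \frac{1}{596}\right) = -81874 - - \frac{313}{596} = -81874 + \frac{313}{596} = - \frac{48796591}{596}$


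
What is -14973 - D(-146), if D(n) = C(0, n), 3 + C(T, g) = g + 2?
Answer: -14826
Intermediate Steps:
C(T, g) = -1 + g (C(T, g) = -3 + (g + 2) = -3 + (2 + g) = -1 + g)
D(n) = -1 + n
-14973 - D(-146) = -14973 - (-1 - 146) = -14973 - 1*(-147) = -14973 + 147 = -14826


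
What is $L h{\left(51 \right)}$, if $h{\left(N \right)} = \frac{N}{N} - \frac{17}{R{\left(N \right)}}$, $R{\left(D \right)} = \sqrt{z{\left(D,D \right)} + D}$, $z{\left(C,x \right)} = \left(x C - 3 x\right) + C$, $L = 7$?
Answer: $7 - \frac{7 \sqrt{102}}{30} \approx 4.6434$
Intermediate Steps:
$z{\left(C,x \right)} = C - 3 x + C x$ ($z{\left(C,x \right)} = \left(C x - 3 x\right) + C = \left(- 3 x + C x\right) + C = C - 3 x + C x$)
$R{\left(D \right)} = \sqrt{D^{2} - D}$ ($R{\left(D \right)} = \sqrt{\left(D - 3 D + D D\right) + D} = \sqrt{\left(D - 3 D + D^{2}\right) + D} = \sqrt{\left(D^{2} - 2 D\right) + D} = \sqrt{D^{2} - D}$)
$h{\left(N \right)} = 1 - \frac{17}{\sqrt{N \left(-1 + N\right)}}$ ($h{\left(N \right)} = \frac{N}{N} - \frac{17}{\sqrt{N \left(-1 + N\right)}} = 1 - \frac{17}{\sqrt{N \left(-1 + N\right)}}$)
$L h{\left(51 \right)} = 7 \left(1 - \frac{17}{\sqrt{51^{2} - 51}}\right) = 7 \left(1 - \frac{17}{\sqrt{2601 - 51}}\right) = 7 \left(1 - \frac{17}{5 \sqrt{102}}\right) = 7 \left(1 - 17 \frac{\sqrt{102}}{510}\right) = 7 \left(1 - \frac{\sqrt{102}}{30}\right) = 7 - \frac{7 \sqrt{102}}{30}$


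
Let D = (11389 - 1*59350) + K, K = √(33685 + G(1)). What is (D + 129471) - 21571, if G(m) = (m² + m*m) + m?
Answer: 59939 + 2*√8422 ≈ 60123.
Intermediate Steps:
G(m) = m + 2*m² (G(m) = (m² + m²) + m = 2*m² + m = m + 2*m²)
K = 2*√8422 (K = √(33685 + 1*(1 + 2*1)) = √(33685 + 1*(1 + 2)) = √(33685 + 1*3) = √(33685 + 3) = √33688 = 2*√8422 ≈ 183.54)
D = -47961 + 2*√8422 (D = (11389 - 1*59350) + 2*√8422 = (11389 - 59350) + 2*√8422 = -47961 + 2*√8422 ≈ -47777.)
(D + 129471) - 21571 = ((-47961 + 2*√8422) + 129471) - 21571 = (81510 + 2*√8422) - 21571 = 59939 + 2*√8422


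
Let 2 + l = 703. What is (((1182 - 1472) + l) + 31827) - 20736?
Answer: 11502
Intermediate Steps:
l = 701 (l = -2 + 703 = 701)
(((1182 - 1472) + l) + 31827) - 20736 = (((1182 - 1472) + 701) + 31827) - 20736 = ((-290 + 701) + 31827) - 20736 = (411 + 31827) - 20736 = 32238 - 20736 = 11502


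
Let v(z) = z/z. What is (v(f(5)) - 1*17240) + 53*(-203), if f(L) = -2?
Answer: -27998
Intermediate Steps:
v(z) = 1
(v(f(5)) - 1*17240) + 53*(-203) = (1 - 1*17240) + 53*(-203) = (1 - 17240) - 10759 = -17239 - 10759 = -27998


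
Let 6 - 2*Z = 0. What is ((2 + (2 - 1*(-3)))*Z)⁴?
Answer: 194481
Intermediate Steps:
Z = 3 (Z = 3 - ½*0 = 3 + 0 = 3)
((2 + (2 - 1*(-3)))*Z)⁴ = ((2 + (2 - 1*(-3)))*3)⁴ = ((2 + (2 + 3))*3)⁴ = ((2 + 5)*3)⁴ = (7*3)⁴ = 21⁴ = 194481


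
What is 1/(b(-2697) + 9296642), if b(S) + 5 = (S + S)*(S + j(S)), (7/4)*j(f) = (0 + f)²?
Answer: -7/156772793199 ≈ -4.4651e-11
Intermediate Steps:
j(f) = 4*f²/7 (j(f) = 4*(0 + f)²/7 = 4*f²/7)
b(S) = -5 + 2*S*(S + 4*S²/7) (b(S) = -5 + (S + S)*(S + 4*S²/7) = -5 + (2*S)*(S + 4*S²/7) = -5 + 2*S*(S + 4*S²/7))
1/(b(-2697) + 9296642) = 1/((-5 + 2*(-2697)² + (8/7)*(-2697)³) + 9296642) = 1/((-5 + 2*7273809 + (8/7)*(-19617462873)) + 9296642) = 1/((-5 + 14547618 - 156939702984/7) + 9296642) = 1/(-156837869693/7 + 9296642) = 1/(-156772793199/7) = -7/156772793199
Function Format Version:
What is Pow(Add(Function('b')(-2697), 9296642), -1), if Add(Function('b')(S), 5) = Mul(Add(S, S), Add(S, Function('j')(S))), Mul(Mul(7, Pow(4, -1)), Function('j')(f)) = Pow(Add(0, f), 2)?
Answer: Rational(-7, 156772793199) ≈ -4.4651e-11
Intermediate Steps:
Function('j')(f) = Mul(Rational(4, 7), Pow(f, 2)) (Function('j')(f) = Mul(Rational(4, 7), Pow(Add(0, f), 2)) = Mul(Rational(4, 7), Pow(f, 2)))
Function('b')(S) = Add(-5, Mul(2, S, Add(S, Mul(Rational(4, 7), Pow(S, 2))))) (Function('b')(S) = Add(-5, Mul(Add(S, S), Add(S, Mul(Rational(4, 7), Pow(S, 2))))) = Add(-5, Mul(Mul(2, S), Add(S, Mul(Rational(4, 7), Pow(S, 2))))) = Add(-5, Mul(2, S, Add(S, Mul(Rational(4, 7), Pow(S, 2))))))
Pow(Add(Function('b')(-2697), 9296642), -1) = Pow(Add(Add(-5, Mul(2, Pow(-2697, 2)), Mul(Rational(8, 7), Pow(-2697, 3))), 9296642), -1) = Pow(Add(Add(-5, Mul(2, 7273809), Mul(Rational(8, 7), -19617462873)), 9296642), -1) = Pow(Add(Add(-5, 14547618, Rational(-156939702984, 7)), 9296642), -1) = Pow(Add(Rational(-156837869693, 7), 9296642), -1) = Pow(Rational(-156772793199, 7), -1) = Rational(-7, 156772793199)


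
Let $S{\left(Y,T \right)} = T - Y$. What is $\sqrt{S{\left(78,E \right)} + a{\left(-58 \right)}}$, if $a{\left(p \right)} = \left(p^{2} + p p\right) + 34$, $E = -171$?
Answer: $\sqrt{6513} \approx 80.703$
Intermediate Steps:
$a{\left(p \right)} = 34 + 2 p^{2}$ ($a{\left(p \right)} = \left(p^{2} + p^{2}\right) + 34 = 2 p^{2} + 34 = 34 + 2 p^{2}$)
$\sqrt{S{\left(78,E \right)} + a{\left(-58 \right)}} = \sqrt{\left(-171 - 78\right) + \left(34 + 2 \left(-58\right)^{2}\right)} = \sqrt{\left(-171 - 78\right) + \left(34 + 2 \cdot 3364\right)} = \sqrt{-249 + \left(34 + 6728\right)} = \sqrt{-249 + 6762} = \sqrt{6513}$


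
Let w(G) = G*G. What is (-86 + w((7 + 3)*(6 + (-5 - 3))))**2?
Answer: 98596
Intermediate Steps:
w(G) = G**2
(-86 + w((7 + 3)*(6 + (-5 - 3))))**2 = (-86 + ((7 + 3)*(6 + (-5 - 3)))**2)**2 = (-86 + (10*(6 - 8))**2)**2 = (-86 + (10*(-2))**2)**2 = (-86 + (-20)**2)**2 = (-86 + 400)**2 = 314**2 = 98596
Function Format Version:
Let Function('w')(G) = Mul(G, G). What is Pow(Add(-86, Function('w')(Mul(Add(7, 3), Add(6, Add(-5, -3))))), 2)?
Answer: 98596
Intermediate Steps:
Function('w')(G) = Pow(G, 2)
Pow(Add(-86, Function('w')(Mul(Add(7, 3), Add(6, Add(-5, -3))))), 2) = Pow(Add(-86, Pow(Mul(Add(7, 3), Add(6, Add(-5, -3))), 2)), 2) = Pow(Add(-86, Pow(Mul(10, Add(6, -8)), 2)), 2) = Pow(Add(-86, Pow(Mul(10, -2), 2)), 2) = Pow(Add(-86, Pow(-20, 2)), 2) = Pow(Add(-86, 400), 2) = Pow(314, 2) = 98596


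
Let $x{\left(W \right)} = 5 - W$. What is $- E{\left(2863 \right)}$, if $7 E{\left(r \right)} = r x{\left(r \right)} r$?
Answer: $3346623686$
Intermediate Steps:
$E{\left(r \right)} = \frac{r^{2} \left(5 - r\right)}{7}$ ($E{\left(r \right)} = \frac{r \left(5 - r\right) r}{7} = \frac{r^{2} \left(5 - r\right)}{7}$)
$- E{\left(2863 \right)} = - \frac{2863^{2} \left(5 - 2863\right)}{7} = - \frac{8196769 \left(5 - 2863\right)}{7} = - \frac{8196769 \left(-2858\right)}{7} = \left(-1\right) \left(-3346623686\right) = 3346623686$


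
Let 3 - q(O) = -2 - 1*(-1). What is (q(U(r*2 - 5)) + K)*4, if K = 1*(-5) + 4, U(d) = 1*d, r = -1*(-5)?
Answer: 12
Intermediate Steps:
r = 5
U(d) = d
q(O) = 4 (q(O) = 3 - (-2 - 1*(-1)) = 3 - (-2 + 1) = 3 - 1*(-1) = 3 + 1 = 4)
K = -1 (K = -5 + 4 = -1)
(q(U(r*2 - 5)) + K)*4 = (4 - 1)*4 = 3*4 = 12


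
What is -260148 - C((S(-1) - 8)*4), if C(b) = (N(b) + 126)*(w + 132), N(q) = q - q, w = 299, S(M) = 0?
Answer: -314454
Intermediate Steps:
N(q) = 0
C(b) = 54306 (C(b) = (0 + 126)*(299 + 132) = 126*431 = 54306)
-260148 - C((S(-1) - 8)*4) = -260148 - 1*54306 = -260148 - 54306 = -314454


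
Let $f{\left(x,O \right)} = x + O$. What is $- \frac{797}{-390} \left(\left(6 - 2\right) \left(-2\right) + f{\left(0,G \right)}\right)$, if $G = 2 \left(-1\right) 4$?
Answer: $- \frac{6376}{195} \approx -32.697$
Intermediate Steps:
$G = -8$ ($G = \left(-2\right) 4 = -8$)
$f{\left(x,O \right)} = O + x$
$- \frac{797}{-390} \left(\left(6 - 2\right) \left(-2\right) + f{\left(0,G \right)}\right) = - \frac{797}{-390} \left(\left(6 - 2\right) \left(-2\right) + \left(-8 + 0\right)\right) = \left(-797\right) \left(- \frac{1}{390}\right) \left(4 \left(-2\right) - 8\right) = \frac{797 \left(-8 - 8\right)}{390} = \frac{797}{390} \left(-16\right) = - \frac{6376}{195}$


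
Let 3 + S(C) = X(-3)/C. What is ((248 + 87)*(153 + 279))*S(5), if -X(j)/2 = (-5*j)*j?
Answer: 2170800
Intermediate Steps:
X(j) = 10*j² (X(j) = -2*(-5*j)*j = -(-10)*j² = 10*j²)
S(C) = -3 + 90/C (S(C) = -3 + (10*(-3)²)/C = -3 + (10*9)/C = -3 + 90/C)
((248 + 87)*(153 + 279))*S(5) = ((248 + 87)*(153 + 279))*(-3 + 90/5) = (335*432)*(-3 + 90*(⅕)) = 144720*(-3 + 18) = 144720*15 = 2170800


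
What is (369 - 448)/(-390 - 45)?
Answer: 79/435 ≈ 0.18161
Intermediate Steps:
(369 - 448)/(-390 - 45) = -79/(-435) = -79*(-1/435) = 79/435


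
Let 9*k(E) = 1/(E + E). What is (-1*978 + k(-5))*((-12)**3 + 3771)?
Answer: -19980767/10 ≈ -1.9981e+6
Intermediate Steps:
k(E) = 1/(18*E) (k(E) = 1/(9*(E + E)) = 1/(9*((2*E))) = (1/(2*E))/9 = 1/(18*E))
(-1*978 + k(-5))*((-12)**3 + 3771) = (-1*978 + (1/18)/(-5))*((-12)**3 + 3771) = (-978 + (1/18)*(-1/5))*(-1728 + 3771) = (-978 - 1/90)*2043 = -88021/90*2043 = -19980767/10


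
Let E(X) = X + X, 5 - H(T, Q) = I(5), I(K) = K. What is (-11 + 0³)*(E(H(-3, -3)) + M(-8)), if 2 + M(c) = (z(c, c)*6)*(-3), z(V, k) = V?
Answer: -1562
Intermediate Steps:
H(T, Q) = 0 (H(T, Q) = 5 - 1*5 = 5 - 5 = 0)
M(c) = -2 - 18*c (M(c) = -2 + (c*6)*(-3) = -2 + (6*c)*(-3) = -2 - 18*c)
E(X) = 2*X
(-11 + 0³)*(E(H(-3, -3)) + M(-8)) = (-11 + 0³)*(2*0 + (-2 - 18*(-8))) = (-11 + 0)*(0 + (-2 + 144)) = -11*(0 + 142) = -11*142 = -1562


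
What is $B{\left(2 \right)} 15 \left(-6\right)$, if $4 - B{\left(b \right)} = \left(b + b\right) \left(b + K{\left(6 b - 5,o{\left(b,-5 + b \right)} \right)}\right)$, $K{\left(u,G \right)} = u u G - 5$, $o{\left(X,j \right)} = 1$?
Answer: $16200$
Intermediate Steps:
$K{\left(u,G \right)} = -5 + G u^{2}$ ($K{\left(u,G \right)} = u^{2} G - 5 = G u^{2} - 5 = -5 + G u^{2}$)
$B{\left(b \right)} = 4 - 2 b \left(-5 + b + \left(-5 + 6 b\right)^{2}\right)$ ($B{\left(b \right)} = 4 - \left(b + b\right) \left(b + \left(-5 + 1 \left(6 b - 5\right)^{2}\right)\right) = 4 - 2 b \left(b + \left(-5 + 1 \left(-5 + 6 b\right)^{2}\right)\right) = 4 - 2 b \left(b + \left(-5 + \left(-5 + 6 b\right)^{2}\right)\right) = 4 - 2 b \left(-5 + b + \left(-5 + 6 b\right)^{2}\right)$)
$B{\left(2 \right)} 15 \left(-6\right) = \left(4 - 72 \cdot 2^{3} - 80 + 118 \cdot 2^{2}\right) 15 \left(-6\right) = \left(4 - 576 - 80 + 118 \cdot 4\right) 15 \left(-6\right) = \left(4 - 576 - 80 + 472\right) 15 \left(-6\right) = \left(-180\right) 15 \left(-6\right) = \left(-2700\right) \left(-6\right) = 16200$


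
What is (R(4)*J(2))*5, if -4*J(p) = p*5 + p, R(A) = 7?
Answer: -105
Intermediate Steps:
J(p) = -3*p/2 (J(p) = -(p*5 + p)/4 = -(5*p + p)/4 = -3*p/2)
(R(4)*J(2))*5 = (7*(-3/2*2))*5 = (7*(-3))*5 = -21*5 = -105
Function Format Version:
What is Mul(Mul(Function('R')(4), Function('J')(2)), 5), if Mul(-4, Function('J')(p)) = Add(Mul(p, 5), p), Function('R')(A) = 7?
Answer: -105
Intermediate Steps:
Function('J')(p) = Mul(Rational(-3, 2), p) (Function('J')(p) = Mul(Rational(-1, 4), Add(Mul(p, 5), p)) = Mul(Rational(-1, 4), Add(Mul(5, p), p)) = Mul(Rational(-1, 4), Mul(6, p)) = Mul(Rational(-3, 2), p))
Mul(Mul(Function('R')(4), Function('J')(2)), 5) = Mul(Mul(7, Mul(Rational(-3, 2), 2)), 5) = Mul(Mul(7, -3), 5) = Mul(-21, 5) = -105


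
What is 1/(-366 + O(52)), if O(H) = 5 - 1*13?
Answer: -1/374 ≈ -0.0026738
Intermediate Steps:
O(H) = -8 (O(H) = 5 - 13 = -8)
1/(-366 + O(52)) = 1/(-366 - 8) = 1/(-374) = -1/374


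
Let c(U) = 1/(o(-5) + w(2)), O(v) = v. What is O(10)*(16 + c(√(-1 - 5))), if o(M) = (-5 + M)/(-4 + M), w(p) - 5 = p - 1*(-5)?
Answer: 9485/59 ≈ 160.76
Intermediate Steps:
w(p) = 10 + p (w(p) = 5 + (p - 1*(-5)) = 5 + (p + 5) = 5 + (5 + p) = 10 + p)
o(M) = (-5 + M)/(-4 + M)
c(U) = 9/118 (c(U) = 1/((-5 - 5)/(-4 - 5) + (10 + 2)) = 1/(-10/(-9) + 12) = 1/(-⅑*(-10) + 12) = 1/(10/9 + 12) = 1/(118/9) = 9/118)
O(10)*(16 + c(√(-1 - 5))) = 10*(16 + 9/118) = 10*(1897/118) = 9485/59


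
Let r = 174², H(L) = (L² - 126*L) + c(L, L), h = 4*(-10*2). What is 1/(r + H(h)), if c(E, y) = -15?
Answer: 1/46741 ≈ 2.1394e-5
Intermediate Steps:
h = -80 (h = 4*(-20) = -80)
H(L) = -15 + L² - 126*L (H(L) = (L² - 126*L) - 15 = -15 + L² - 126*L)
r = 30276
1/(r + H(h)) = 1/(30276 + (-15 + (-80)² - 126*(-80))) = 1/(30276 + (-15 + 6400 + 10080)) = 1/(30276 + 16465) = 1/46741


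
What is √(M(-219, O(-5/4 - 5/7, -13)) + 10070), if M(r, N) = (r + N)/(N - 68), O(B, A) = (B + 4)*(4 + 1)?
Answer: √26404557563/1619 ≈ 100.37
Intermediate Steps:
O(B, A) = 20 + 5*B (O(B, A) = (4 + B)*5 = 20 + 5*B)
M(r, N) = (N + r)/(-68 + N)
√(M(-219, O(-5/4 - 5/7, -13)) + 10070) = √(((20 + 5*(-5/4 - 5/7)) - 219)/(-68 + (20 + 5*(-5/4 - 5/7))) + 10070) = √(((20 + 5*(-55/28)) - 219)/(-68 + (20 + 5*(-55/28))) + 10070) = √(((20 - 275/28) - 219)/(-68 + (20 - 275/28)) + 10070) = √((285/28 - 219)/(-68 + 285/28) + 10070) = √(-5847/28/(-1619/28) + 10070) = √(-28/1619*(-5847/28) + 10070) = √(5847/1619 + 10070) = √(16309177/1619) = √26404557563/1619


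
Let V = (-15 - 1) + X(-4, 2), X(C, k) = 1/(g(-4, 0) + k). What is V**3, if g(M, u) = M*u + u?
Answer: -29791/8 ≈ -3723.9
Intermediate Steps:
g(M, u) = u + M*u
X(C, k) = 1/k (X(C, k) = 1/(0*(1 - 4) + k) = 1/(0*(-3) + k) = 1/(0 + k) = 1/k)
V = -31/2 (V = (-15 - 1) + 1/2 = -16 + 1/2 = -31/2 ≈ -15.500)
V**3 = (-31/2)**3 = -29791/8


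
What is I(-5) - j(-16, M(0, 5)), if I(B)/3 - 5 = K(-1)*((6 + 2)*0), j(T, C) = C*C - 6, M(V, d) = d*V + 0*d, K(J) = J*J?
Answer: 21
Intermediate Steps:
K(J) = J²
M(V, d) = V*d (M(V, d) = V*d + 0 = V*d)
j(T, C) = -6 + C² (j(T, C) = C² - 6 = -6 + C²)
I(B) = 15 (I(B) = 15 + 3*((-1)²*((6 + 2)*0)) = 15 + 3*(1*(8*0)) = 15 + 3*(1*0) = 15 + 3*0 = 15 + 0 = 15)
I(-5) - j(-16, M(0, 5)) = 15 - (-6 + (0*5)²) = 15 - (-6 + 0²) = 15 - (-6 + 0) = 15 - 1*(-6) = 15 + 6 = 21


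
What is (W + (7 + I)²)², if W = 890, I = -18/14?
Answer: 2043944100/2401 ≈ 8.5129e+5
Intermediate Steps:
I = -9/7 (I = -18*1/14 = -9/7 ≈ -1.2857)
(W + (7 + I)²)² = (890 + (7 - 9/7)²)² = (890 + (40/7)²)² = (890 + 1600/49)² = (45210/49)² = 2043944100/2401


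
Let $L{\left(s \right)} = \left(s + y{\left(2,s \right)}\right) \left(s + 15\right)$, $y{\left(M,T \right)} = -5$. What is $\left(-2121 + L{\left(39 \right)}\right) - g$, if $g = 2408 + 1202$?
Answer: $-3895$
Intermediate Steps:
$g = 3610$
$L{\left(s \right)} = \left(-5 + s\right) \left(15 + s\right)$ ($L{\left(s \right)} = \left(s - 5\right) \left(s + 15\right) = \left(-5 + s\right) \left(15 + s\right)$)
$\left(-2121 + L{\left(39 \right)}\right) - g = \left(-2121 + \left(-75 + 39^{2} + 10 \cdot 39\right)\right) - 3610 = \left(-2121 + \left(-75 + 1521 + 390\right)\right) - 3610 = \left(-2121 + 1836\right) - 3610 = -285 - 3610 = -3895$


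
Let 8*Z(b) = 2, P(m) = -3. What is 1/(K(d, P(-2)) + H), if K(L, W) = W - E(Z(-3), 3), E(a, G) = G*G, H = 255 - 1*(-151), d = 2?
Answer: 1/394 ≈ 0.0025381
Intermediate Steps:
H = 406 (H = 255 + 151 = 406)
Z(b) = 1/4 (Z(b) = (1/8)*2 = 1/4)
E(a, G) = G**2
K(L, W) = -9 + W (K(L, W) = W - 1*3**2 = W - 1*9 = W - 9 = -9 + W)
1/(K(d, P(-2)) + H) = 1/((-9 - 3) + 406) = 1/(-12 + 406) = 1/394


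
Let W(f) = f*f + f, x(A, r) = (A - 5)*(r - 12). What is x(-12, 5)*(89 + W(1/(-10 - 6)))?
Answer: 2709511/256 ≈ 10584.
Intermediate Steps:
x(A, r) = (-12 + r)*(-5 + A) (x(A, r) = (-5 + A)*(-12 + r) = (-12 + r)*(-5 + A))
W(f) = f + f² (W(f) = f² + f = f + f²)
x(-12, 5)*(89 + W(1/(-10 - 6))) = (60 - 12*(-12) - 5*5 - 12*5)*(89 + (1 + 1/(-10 - 6))/(-10 - 6)) = (60 + 144 - 25 - 60)*(89 + (1 + 1/(-16))/(-16)) = 119*(89 - (1 - 1/16)/16) = 119*(89 - 1/16*15/16) = 119*(89 - 15/256) = 119*(22769/256) = 2709511/256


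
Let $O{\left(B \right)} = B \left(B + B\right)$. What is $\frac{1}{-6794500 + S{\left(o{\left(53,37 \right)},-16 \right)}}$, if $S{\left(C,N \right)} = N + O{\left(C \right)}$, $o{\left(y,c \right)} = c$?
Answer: $- \frac{1}{6791778} \approx -1.4724 \cdot 10^{-7}$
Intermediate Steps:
$O{\left(B \right)} = 2 B^{2}$ ($O{\left(B \right)} = B 2 B = 2 B^{2}$)
$S{\left(C,N \right)} = N + 2 C^{2}$
$\frac{1}{-6794500 + S{\left(o{\left(53,37 \right)},-16 \right)}} = \frac{1}{-6794500 - \left(16 - 2 \cdot 37^{2}\right)} = \frac{1}{-6794500 + \left(-16 + 2 \cdot 1369\right)} = \frac{1}{-6794500 + \left(-16 + 2738\right)} = \frac{1}{-6794500 + 2722} = \frac{1}{-6791778} = - \frac{1}{6791778}$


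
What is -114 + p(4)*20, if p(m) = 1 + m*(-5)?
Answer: -494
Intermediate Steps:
p(m) = 1 - 5*m
-114 + p(4)*20 = -114 + (1 - 5*4)*20 = -114 + (1 - 20)*20 = -114 - 19*20 = -114 - 380 = -494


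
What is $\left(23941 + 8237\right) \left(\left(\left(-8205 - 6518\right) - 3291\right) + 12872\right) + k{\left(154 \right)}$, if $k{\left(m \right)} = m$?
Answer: $-165459122$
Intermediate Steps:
$\left(23941 + 8237\right) \left(\left(\left(-8205 - 6518\right) - 3291\right) + 12872\right) + k{\left(154 \right)} = \left(23941 + 8237\right) \left(\left(\left(-8205 - 6518\right) - 3291\right) + 12872\right) + 154 = 32178 \left(\left(-14723 - 3291\right) + 12872\right) + 154 = 32178 \left(-18014 + 12872\right) + 154 = 32178 \left(-5142\right) + 154 = -165459276 + 154 = -165459122$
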